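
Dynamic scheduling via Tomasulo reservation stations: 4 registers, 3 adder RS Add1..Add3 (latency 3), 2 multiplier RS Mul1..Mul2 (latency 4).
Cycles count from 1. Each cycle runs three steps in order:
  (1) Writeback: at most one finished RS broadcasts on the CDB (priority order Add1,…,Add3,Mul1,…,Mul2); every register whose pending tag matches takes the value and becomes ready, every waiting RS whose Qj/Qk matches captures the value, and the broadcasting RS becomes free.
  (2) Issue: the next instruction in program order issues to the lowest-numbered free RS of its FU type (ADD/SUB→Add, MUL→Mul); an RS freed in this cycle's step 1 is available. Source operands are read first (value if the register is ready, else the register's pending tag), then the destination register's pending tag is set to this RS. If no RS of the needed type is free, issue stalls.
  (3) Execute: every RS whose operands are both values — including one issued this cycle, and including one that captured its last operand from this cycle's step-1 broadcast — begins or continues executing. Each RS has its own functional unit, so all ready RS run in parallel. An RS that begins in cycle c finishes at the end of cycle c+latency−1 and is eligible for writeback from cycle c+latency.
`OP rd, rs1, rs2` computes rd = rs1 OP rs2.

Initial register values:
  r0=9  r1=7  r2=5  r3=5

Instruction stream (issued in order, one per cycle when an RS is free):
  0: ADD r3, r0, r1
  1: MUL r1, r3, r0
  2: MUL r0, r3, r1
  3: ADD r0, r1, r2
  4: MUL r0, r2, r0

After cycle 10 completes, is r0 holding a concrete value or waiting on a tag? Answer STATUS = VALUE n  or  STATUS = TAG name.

STATUS = TAG Mul1

cycle 1: issue ADD r3<-Add1 // r0:9,r1:7,r2:5,r3:Add1
cycle 2: issue MUL r1<-Mul1 // r0:9,r1:Mul1,r2:5,r3:Add1
cycle 3: issue MUL r0<-Mul2 // r0:Mul2,r1:Mul1,r2:5,r3:Add1
cycle 4: CDB Add1=16; issue ADD r0<-Add1 // r0:Add1,r1:Mul1,r2:5,r3:16
cycle 5: stall // r0:Add1,r1:Mul1,r2:5,r3:16
cycle 6: stall // r0:Add1,r1:Mul1,r2:5,r3:16
cycle 7: stall // r0:Add1,r1:Mul1,r2:5,r3:16
cycle 8: CDB Mul1=144; issue MUL r0<-Mul1 // r0:Mul1,r1:144,r2:5,r3:16
cycle 9: - // r0:Mul1,r1:144,r2:5,r3:16
cycle 10: - // r0:Mul1,r1:144,r2:5,r3:16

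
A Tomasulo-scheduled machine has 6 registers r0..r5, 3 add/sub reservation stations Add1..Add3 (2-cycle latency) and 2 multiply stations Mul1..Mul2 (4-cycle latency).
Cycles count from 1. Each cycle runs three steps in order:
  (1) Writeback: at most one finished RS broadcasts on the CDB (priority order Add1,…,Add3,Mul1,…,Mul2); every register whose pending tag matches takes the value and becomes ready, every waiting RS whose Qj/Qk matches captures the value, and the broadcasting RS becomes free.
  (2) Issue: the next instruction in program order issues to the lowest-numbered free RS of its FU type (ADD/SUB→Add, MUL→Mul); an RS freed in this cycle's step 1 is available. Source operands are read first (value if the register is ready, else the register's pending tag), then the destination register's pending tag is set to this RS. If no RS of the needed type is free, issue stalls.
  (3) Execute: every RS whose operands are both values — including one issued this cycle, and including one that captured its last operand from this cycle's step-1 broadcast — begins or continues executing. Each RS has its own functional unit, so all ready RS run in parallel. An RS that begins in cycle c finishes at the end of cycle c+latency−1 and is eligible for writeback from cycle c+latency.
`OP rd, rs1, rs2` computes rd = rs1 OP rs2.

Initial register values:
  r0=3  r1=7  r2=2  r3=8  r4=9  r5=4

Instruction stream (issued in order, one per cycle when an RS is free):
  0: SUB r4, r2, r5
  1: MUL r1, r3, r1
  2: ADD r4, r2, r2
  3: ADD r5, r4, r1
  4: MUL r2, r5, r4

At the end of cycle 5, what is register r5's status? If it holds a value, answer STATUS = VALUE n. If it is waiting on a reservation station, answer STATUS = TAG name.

STATUS = TAG Add2

cycle 1: issue SUB r4<-Add1 // r0:3,r1:7,r2:2,r3:8,r4:Add1,r5:4
cycle 2: issue MUL r1<-Mul1 // r0:3,r1:Mul1,r2:2,r3:8,r4:Add1,r5:4
cycle 3: CDB Add1=-2; issue ADD r4<-Add1 // r0:3,r1:Mul1,r2:2,r3:8,r4:Add1,r5:4
cycle 4: issue ADD r5<-Add2 // r0:3,r1:Mul1,r2:2,r3:8,r4:Add1,r5:Add2
cycle 5: CDB Add1=4; issue MUL r2<-Mul2 // r0:3,r1:Mul1,r2:Mul2,r3:8,r4:4,r5:Add2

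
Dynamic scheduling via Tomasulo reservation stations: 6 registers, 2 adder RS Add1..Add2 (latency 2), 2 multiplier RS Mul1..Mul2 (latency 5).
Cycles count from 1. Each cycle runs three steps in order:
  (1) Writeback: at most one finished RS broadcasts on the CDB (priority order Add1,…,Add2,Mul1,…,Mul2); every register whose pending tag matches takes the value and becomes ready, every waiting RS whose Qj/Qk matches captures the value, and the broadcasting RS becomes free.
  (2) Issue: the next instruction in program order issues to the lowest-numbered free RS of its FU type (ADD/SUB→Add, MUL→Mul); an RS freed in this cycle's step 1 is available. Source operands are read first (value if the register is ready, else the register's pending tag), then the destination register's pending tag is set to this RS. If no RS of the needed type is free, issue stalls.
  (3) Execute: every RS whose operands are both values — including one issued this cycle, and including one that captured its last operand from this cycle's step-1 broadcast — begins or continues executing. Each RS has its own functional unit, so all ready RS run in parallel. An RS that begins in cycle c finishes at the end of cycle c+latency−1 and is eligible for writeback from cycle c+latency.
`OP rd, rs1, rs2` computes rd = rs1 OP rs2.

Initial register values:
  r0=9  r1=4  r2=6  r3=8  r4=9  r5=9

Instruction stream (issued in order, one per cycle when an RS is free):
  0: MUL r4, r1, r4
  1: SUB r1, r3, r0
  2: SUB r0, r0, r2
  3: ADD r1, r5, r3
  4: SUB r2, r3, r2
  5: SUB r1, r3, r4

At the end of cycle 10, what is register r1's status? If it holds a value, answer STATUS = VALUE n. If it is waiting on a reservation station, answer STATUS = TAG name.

STATUS = VALUE -28

c1: issue MUL r4<-Mul1 | r0:9,r1:4,r2:6,r3:8,r4:Mul1,r5:9
c2: issue SUB r1<-Add1 | r0:9,r1:Add1,r2:6,r3:8,r4:Mul1,r5:9
c3: issue SUB r0<-Add2 | r0:Add2,r1:Add1,r2:6,r3:8,r4:Mul1,r5:9
c4: CDB Add1=-1; issue ADD r1<-Add1 | r0:Add2,r1:Add1,r2:6,r3:8,r4:Mul1,r5:9
c5: CDB Add2=3; issue SUB r2<-Add2 | r0:3,r1:Add1,r2:Add2,r3:8,r4:Mul1,r5:9
c6: CDB Add1=17; issue SUB r1<-Add1 | r0:3,r1:Add1,r2:Add2,r3:8,r4:Mul1,r5:9
c7: CDB Add2=2 | r0:3,r1:Add1,r2:2,r3:8,r4:Mul1,r5:9
c8: CDB Mul1=36 | r0:3,r1:Add1,r2:2,r3:8,r4:36,r5:9
c9: - | r0:3,r1:Add1,r2:2,r3:8,r4:36,r5:9
c10: CDB Add1=-28 | r0:3,r1:-28,r2:2,r3:8,r4:36,r5:9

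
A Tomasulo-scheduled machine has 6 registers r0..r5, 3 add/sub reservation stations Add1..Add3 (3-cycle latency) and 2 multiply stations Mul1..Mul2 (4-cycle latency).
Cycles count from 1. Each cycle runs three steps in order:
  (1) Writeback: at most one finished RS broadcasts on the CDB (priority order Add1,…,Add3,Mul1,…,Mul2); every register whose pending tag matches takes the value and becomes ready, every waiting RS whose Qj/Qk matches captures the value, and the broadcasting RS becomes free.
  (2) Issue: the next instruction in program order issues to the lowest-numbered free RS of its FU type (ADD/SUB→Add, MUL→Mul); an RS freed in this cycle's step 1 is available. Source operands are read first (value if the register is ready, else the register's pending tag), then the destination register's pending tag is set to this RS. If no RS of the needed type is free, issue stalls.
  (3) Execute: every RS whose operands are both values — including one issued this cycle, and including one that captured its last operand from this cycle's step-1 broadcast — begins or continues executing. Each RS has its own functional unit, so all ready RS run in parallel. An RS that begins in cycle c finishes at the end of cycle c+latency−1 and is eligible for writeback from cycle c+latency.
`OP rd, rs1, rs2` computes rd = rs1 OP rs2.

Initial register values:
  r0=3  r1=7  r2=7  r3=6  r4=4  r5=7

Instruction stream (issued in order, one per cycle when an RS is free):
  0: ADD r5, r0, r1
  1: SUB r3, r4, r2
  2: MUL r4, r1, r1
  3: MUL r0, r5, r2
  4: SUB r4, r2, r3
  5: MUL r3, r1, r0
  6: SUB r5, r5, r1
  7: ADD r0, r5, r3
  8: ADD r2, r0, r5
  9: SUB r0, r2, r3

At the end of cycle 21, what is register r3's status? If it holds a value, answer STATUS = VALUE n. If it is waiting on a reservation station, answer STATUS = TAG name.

cycle 1: issue ADD r5<-Add1 // r0:3,r1:7,r2:7,r3:6,r4:4,r5:Add1
cycle 2: issue SUB r3<-Add2 // r0:3,r1:7,r2:7,r3:Add2,r4:4,r5:Add1
cycle 3: issue MUL r4<-Mul1 // r0:3,r1:7,r2:7,r3:Add2,r4:Mul1,r5:Add1
cycle 4: CDB Add1=10; issue MUL r0<-Mul2 // r0:Mul2,r1:7,r2:7,r3:Add2,r4:Mul1,r5:10
cycle 5: CDB Add2=-3; issue SUB r4<-Add1 // r0:Mul2,r1:7,r2:7,r3:-3,r4:Add1,r5:10
cycle 6: stall // r0:Mul2,r1:7,r2:7,r3:-3,r4:Add1,r5:10
cycle 7: CDB Mul1=49; issue MUL r3<-Mul1 // r0:Mul2,r1:7,r2:7,r3:Mul1,r4:Add1,r5:10
cycle 8: CDB Add1=10; issue SUB r5<-Add1 // r0:Mul2,r1:7,r2:7,r3:Mul1,r4:10,r5:Add1
cycle 9: CDB Mul2=70; issue ADD r0<-Add2 // r0:Add2,r1:7,r2:7,r3:Mul1,r4:10,r5:Add1
cycle 10: issue ADD r2<-Add3 // r0:Add2,r1:7,r2:Add3,r3:Mul1,r4:10,r5:Add1
cycle 11: CDB Add1=3; issue SUB r0<-Add1 // r0:Add1,r1:7,r2:Add3,r3:Mul1,r4:10,r5:3
cycle 12: - // r0:Add1,r1:7,r2:Add3,r3:Mul1,r4:10,r5:3
cycle 13: CDB Mul1=490 // r0:Add1,r1:7,r2:Add3,r3:490,r4:10,r5:3
cycle 14: - // r0:Add1,r1:7,r2:Add3,r3:490,r4:10,r5:3
cycle 15: - // r0:Add1,r1:7,r2:Add3,r3:490,r4:10,r5:3
cycle 16: CDB Add2=493 // r0:Add1,r1:7,r2:Add3,r3:490,r4:10,r5:3
cycle 17: - // r0:Add1,r1:7,r2:Add3,r3:490,r4:10,r5:3
cycle 18: - // r0:Add1,r1:7,r2:Add3,r3:490,r4:10,r5:3
cycle 19: CDB Add3=496 // r0:Add1,r1:7,r2:496,r3:490,r4:10,r5:3
cycle 20: - // r0:Add1,r1:7,r2:496,r3:490,r4:10,r5:3
cycle 21: - // r0:Add1,r1:7,r2:496,r3:490,r4:10,r5:3

STATUS = VALUE 490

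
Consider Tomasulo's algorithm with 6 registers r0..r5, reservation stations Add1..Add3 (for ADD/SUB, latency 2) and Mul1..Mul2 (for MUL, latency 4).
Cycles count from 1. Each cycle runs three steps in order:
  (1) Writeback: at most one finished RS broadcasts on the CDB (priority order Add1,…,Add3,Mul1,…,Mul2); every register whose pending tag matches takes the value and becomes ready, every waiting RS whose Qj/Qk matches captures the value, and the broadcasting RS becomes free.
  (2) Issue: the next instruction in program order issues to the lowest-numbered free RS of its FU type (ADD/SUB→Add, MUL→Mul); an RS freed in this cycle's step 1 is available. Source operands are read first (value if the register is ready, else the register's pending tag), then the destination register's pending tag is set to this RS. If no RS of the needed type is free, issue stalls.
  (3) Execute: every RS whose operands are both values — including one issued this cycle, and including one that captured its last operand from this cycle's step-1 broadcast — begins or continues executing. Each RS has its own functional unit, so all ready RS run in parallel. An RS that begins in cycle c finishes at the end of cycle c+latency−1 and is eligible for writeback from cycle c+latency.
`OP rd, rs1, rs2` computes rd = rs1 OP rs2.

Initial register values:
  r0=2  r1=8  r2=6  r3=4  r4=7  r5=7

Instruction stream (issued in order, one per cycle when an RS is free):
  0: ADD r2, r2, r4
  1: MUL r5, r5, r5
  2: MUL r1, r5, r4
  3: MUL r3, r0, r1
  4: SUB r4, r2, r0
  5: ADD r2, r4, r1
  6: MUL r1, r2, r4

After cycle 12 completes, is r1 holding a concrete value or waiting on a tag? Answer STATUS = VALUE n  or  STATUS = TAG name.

c1: issue ADD r2<-Add1 | r0:2,r1:8,r2:Add1,r3:4,r4:7,r5:7
c2: issue MUL r5<-Mul1 | r0:2,r1:8,r2:Add1,r3:4,r4:7,r5:Mul1
c3: CDB Add1=13; issue MUL r1<-Mul2 | r0:2,r1:Mul2,r2:13,r3:4,r4:7,r5:Mul1
c4: stall | r0:2,r1:Mul2,r2:13,r3:4,r4:7,r5:Mul1
c5: stall | r0:2,r1:Mul2,r2:13,r3:4,r4:7,r5:Mul1
c6: CDB Mul1=49; issue MUL r3<-Mul1 | r0:2,r1:Mul2,r2:13,r3:Mul1,r4:7,r5:49
c7: issue SUB r4<-Add1 | r0:2,r1:Mul2,r2:13,r3:Mul1,r4:Add1,r5:49
c8: issue ADD r2<-Add2 | r0:2,r1:Mul2,r2:Add2,r3:Mul1,r4:Add1,r5:49
c9: CDB Add1=11; stall | r0:2,r1:Mul2,r2:Add2,r3:Mul1,r4:11,r5:49
c10: CDB Mul2=343; issue MUL r1<-Mul2 | r0:2,r1:Mul2,r2:Add2,r3:Mul1,r4:11,r5:49
c11: - | r0:2,r1:Mul2,r2:Add2,r3:Mul1,r4:11,r5:49
c12: CDB Add2=354 | r0:2,r1:Mul2,r2:354,r3:Mul1,r4:11,r5:49

STATUS = TAG Mul2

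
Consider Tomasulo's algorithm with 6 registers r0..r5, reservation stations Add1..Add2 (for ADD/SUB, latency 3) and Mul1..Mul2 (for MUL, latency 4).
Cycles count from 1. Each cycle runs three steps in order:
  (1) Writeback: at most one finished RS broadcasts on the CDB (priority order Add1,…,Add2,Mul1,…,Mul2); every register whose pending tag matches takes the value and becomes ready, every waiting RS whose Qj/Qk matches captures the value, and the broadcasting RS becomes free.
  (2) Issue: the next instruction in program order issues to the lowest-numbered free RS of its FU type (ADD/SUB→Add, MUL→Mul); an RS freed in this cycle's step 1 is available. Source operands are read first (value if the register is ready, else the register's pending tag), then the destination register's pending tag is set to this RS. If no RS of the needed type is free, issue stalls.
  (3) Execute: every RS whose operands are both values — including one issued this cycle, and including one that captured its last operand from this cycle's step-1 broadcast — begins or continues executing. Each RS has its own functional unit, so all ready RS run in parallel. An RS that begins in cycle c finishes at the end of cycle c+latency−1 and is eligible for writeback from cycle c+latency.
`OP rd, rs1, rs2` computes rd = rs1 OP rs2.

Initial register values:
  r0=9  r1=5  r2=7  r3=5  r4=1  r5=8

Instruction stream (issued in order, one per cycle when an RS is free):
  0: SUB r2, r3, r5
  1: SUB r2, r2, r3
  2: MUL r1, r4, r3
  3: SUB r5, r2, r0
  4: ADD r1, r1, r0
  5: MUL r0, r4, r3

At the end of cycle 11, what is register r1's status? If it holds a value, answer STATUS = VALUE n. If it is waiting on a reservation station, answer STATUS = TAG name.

c1: issue SUB r2<-Add1 | r0:9,r1:5,r2:Add1,r3:5,r4:1,r5:8
c2: issue SUB r2<-Add2 | r0:9,r1:5,r2:Add2,r3:5,r4:1,r5:8
c3: issue MUL r1<-Mul1 | r0:9,r1:Mul1,r2:Add2,r3:5,r4:1,r5:8
c4: CDB Add1=-3; issue SUB r5<-Add1 | r0:9,r1:Mul1,r2:Add2,r3:5,r4:1,r5:Add1
c5: stall | r0:9,r1:Mul1,r2:Add2,r3:5,r4:1,r5:Add1
c6: stall | r0:9,r1:Mul1,r2:Add2,r3:5,r4:1,r5:Add1
c7: CDB Add2=-8; issue ADD r1<-Add2 | r0:9,r1:Add2,r2:-8,r3:5,r4:1,r5:Add1
c8: CDB Mul1=5; issue MUL r0<-Mul1 | r0:Mul1,r1:Add2,r2:-8,r3:5,r4:1,r5:Add1
c9: - | r0:Mul1,r1:Add2,r2:-8,r3:5,r4:1,r5:Add1
c10: CDB Add1=-17 | r0:Mul1,r1:Add2,r2:-8,r3:5,r4:1,r5:-17
c11: CDB Add2=14 | r0:Mul1,r1:14,r2:-8,r3:5,r4:1,r5:-17

STATUS = VALUE 14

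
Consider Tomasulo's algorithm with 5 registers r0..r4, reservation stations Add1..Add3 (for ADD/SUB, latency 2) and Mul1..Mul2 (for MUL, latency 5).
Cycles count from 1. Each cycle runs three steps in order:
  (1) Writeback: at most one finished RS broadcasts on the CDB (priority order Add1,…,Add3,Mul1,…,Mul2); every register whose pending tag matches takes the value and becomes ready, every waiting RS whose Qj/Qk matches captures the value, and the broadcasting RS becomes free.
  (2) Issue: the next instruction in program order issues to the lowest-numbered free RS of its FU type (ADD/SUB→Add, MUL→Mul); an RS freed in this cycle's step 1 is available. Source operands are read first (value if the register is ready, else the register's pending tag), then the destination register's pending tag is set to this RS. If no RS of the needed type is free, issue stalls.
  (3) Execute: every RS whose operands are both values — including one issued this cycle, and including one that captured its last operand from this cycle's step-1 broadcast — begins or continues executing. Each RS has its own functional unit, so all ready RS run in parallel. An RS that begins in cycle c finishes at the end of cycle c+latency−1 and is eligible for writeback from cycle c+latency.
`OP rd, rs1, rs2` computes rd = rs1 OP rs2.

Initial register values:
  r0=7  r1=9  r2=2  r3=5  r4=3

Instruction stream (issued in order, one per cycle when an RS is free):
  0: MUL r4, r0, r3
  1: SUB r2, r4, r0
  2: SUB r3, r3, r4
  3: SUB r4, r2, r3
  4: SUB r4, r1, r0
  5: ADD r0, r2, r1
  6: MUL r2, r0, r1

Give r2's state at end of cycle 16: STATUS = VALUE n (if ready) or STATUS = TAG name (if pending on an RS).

STATUS = VALUE 333

c1: issue MUL r4<-Mul1 | r0:7,r1:9,r2:2,r3:5,r4:Mul1
c2: issue SUB r2<-Add1 | r0:7,r1:9,r2:Add1,r3:5,r4:Mul1
c3: issue SUB r3<-Add2 | r0:7,r1:9,r2:Add1,r3:Add2,r4:Mul1
c4: issue SUB r4<-Add3 | r0:7,r1:9,r2:Add1,r3:Add2,r4:Add3
c5: stall | r0:7,r1:9,r2:Add1,r3:Add2,r4:Add3
c6: CDB Mul1=35; stall | r0:7,r1:9,r2:Add1,r3:Add2,r4:Add3
c7: stall | r0:7,r1:9,r2:Add1,r3:Add2,r4:Add3
c8: CDB Add1=28; issue SUB r4<-Add1 | r0:7,r1:9,r2:28,r3:Add2,r4:Add1
c9: CDB Add2=-30; issue ADD r0<-Add2 | r0:Add2,r1:9,r2:28,r3:-30,r4:Add1
c10: CDB Add1=2; issue MUL r2<-Mul1 | r0:Add2,r1:9,r2:Mul1,r3:-30,r4:2
c11: CDB Add2=37 | r0:37,r1:9,r2:Mul1,r3:-30,r4:2
c12: CDB Add3=58 | r0:37,r1:9,r2:Mul1,r3:-30,r4:2
c13: - | r0:37,r1:9,r2:Mul1,r3:-30,r4:2
c14: - | r0:37,r1:9,r2:Mul1,r3:-30,r4:2
c15: - | r0:37,r1:9,r2:Mul1,r3:-30,r4:2
c16: CDB Mul1=333 | r0:37,r1:9,r2:333,r3:-30,r4:2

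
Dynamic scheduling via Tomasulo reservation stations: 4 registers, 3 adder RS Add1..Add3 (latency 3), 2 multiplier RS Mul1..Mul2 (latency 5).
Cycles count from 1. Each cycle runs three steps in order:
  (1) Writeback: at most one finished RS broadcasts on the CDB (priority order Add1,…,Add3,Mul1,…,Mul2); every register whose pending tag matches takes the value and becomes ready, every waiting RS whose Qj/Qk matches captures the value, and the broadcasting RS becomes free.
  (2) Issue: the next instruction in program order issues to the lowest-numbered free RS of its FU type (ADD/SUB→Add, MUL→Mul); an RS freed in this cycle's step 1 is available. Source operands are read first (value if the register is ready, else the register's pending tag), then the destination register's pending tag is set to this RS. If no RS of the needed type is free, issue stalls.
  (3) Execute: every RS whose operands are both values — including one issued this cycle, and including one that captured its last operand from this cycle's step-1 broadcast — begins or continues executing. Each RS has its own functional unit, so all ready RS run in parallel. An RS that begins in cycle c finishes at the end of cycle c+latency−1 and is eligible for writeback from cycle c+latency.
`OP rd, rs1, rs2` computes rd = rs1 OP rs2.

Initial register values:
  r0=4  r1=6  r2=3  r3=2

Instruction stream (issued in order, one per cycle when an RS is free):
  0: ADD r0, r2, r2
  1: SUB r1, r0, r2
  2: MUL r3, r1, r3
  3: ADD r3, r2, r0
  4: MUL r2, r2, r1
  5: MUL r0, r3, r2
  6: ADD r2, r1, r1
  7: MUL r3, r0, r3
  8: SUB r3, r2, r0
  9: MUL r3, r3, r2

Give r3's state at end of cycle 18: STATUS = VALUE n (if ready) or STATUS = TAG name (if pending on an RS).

c1: issue ADD r0<-Add1 | r0:Add1,r1:6,r2:3,r3:2
c2: issue SUB r1<-Add2 | r0:Add1,r1:Add2,r2:3,r3:2
c3: issue MUL r3<-Mul1 | r0:Add1,r1:Add2,r2:3,r3:Mul1
c4: CDB Add1=6; issue ADD r3<-Add1 | r0:6,r1:Add2,r2:3,r3:Add1
c5: issue MUL r2<-Mul2 | r0:6,r1:Add2,r2:Mul2,r3:Add1
c6: stall | r0:6,r1:Add2,r2:Mul2,r3:Add1
c7: CDB Add1=9; stall | r0:6,r1:Add2,r2:Mul2,r3:9
c8: CDB Add2=3; stall | r0:6,r1:3,r2:Mul2,r3:9
c9: stall | r0:6,r1:3,r2:Mul2,r3:9
c10: stall | r0:6,r1:3,r2:Mul2,r3:9
c11: stall | r0:6,r1:3,r2:Mul2,r3:9
c12: stall | r0:6,r1:3,r2:Mul2,r3:9
c13: CDB Mul1=6; issue MUL r0<-Mul1 | r0:Mul1,r1:3,r2:Mul2,r3:9
c14: CDB Mul2=9; issue ADD r2<-Add1 | r0:Mul1,r1:3,r2:Add1,r3:9
c15: issue MUL r3<-Mul2 | r0:Mul1,r1:3,r2:Add1,r3:Mul2
c16: issue SUB r3<-Add2 | r0:Mul1,r1:3,r2:Add1,r3:Add2
c17: CDB Add1=6; stall | r0:Mul1,r1:3,r2:6,r3:Add2
c18: stall | r0:Mul1,r1:3,r2:6,r3:Add2

STATUS = TAG Add2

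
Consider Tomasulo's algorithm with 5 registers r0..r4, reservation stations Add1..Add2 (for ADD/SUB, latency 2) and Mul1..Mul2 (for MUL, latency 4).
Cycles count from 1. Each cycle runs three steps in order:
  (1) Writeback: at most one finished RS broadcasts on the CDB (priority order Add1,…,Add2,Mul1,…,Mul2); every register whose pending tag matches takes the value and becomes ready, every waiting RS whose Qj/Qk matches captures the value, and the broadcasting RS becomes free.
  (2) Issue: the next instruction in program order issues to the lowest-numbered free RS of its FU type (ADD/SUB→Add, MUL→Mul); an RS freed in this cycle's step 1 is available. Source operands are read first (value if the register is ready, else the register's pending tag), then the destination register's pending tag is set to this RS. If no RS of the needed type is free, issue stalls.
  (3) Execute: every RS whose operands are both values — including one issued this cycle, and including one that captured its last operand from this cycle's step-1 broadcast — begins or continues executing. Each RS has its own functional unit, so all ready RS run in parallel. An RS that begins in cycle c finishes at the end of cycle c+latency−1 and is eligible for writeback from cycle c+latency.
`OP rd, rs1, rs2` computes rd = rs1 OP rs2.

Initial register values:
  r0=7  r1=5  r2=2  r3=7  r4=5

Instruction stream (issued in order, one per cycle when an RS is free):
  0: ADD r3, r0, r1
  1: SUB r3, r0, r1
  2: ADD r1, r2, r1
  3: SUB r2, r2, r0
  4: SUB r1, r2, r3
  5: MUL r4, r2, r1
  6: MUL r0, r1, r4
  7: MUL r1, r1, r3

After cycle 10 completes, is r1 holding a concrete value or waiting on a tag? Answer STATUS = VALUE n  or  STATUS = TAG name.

c1: issue ADD r3<-Add1 | r0:7,r1:5,r2:2,r3:Add1,r4:5
c2: issue SUB r3<-Add2 | r0:7,r1:5,r2:2,r3:Add2,r4:5
c3: CDB Add1=12; issue ADD r1<-Add1 | r0:7,r1:Add1,r2:2,r3:Add2,r4:5
c4: CDB Add2=2; issue SUB r2<-Add2 | r0:7,r1:Add1,r2:Add2,r3:2,r4:5
c5: CDB Add1=7; issue SUB r1<-Add1 | r0:7,r1:Add1,r2:Add2,r3:2,r4:5
c6: CDB Add2=-5; issue MUL r4<-Mul1 | r0:7,r1:Add1,r2:-5,r3:2,r4:Mul1
c7: issue MUL r0<-Mul2 | r0:Mul2,r1:Add1,r2:-5,r3:2,r4:Mul1
c8: CDB Add1=-7; stall | r0:Mul2,r1:-7,r2:-5,r3:2,r4:Mul1
c9: stall | r0:Mul2,r1:-7,r2:-5,r3:2,r4:Mul1
c10: stall | r0:Mul2,r1:-7,r2:-5,r3:2,r4:Mul1

STATUS = VALUE -7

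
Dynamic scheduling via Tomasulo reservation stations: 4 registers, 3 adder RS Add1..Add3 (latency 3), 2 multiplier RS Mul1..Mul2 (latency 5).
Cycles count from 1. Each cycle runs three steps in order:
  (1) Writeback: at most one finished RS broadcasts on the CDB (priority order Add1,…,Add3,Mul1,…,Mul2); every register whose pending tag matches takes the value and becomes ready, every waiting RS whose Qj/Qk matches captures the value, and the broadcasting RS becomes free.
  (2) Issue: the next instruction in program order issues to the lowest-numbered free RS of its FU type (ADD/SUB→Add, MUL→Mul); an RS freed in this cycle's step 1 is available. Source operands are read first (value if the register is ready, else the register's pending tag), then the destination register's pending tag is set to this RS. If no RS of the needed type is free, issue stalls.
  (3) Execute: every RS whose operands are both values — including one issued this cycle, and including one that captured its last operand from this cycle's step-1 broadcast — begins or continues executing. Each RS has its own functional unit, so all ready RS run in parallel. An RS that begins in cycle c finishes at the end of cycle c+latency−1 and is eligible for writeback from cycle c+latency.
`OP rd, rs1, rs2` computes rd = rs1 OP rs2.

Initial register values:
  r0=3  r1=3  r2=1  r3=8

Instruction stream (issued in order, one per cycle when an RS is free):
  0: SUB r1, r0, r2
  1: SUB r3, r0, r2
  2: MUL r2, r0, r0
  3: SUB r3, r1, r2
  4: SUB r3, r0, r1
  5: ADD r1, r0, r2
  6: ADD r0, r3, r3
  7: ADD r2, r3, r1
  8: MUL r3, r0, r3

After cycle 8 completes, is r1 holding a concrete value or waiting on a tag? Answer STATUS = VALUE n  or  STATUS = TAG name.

STATUS = TAG Add3

cycle 1: issue SUB r1<-Add1 // r0:3,r1:Add1,r2:1,r3:8
cycle 2: issue SUB r3<-Add2 // r0:3,r1:Add1,r2:1,r3:Add2
cycle 3: issue MUL r2<-Mul1 // r0:3,r1:Add1,r2:Mul1,r3:Add2
cycle 4: CDB Add1=2; issue SUB r3<-Add1 // r0:3,r1:2,r2:Mul1,r3:Add1
cycle 5: CDB Add2=2; issue SUB r3<-Add2 // r0:3,r1:2,r2:Mul1,r3:Add2
cycle 6: issue ADD r1<-Add3 // r0:3,r1:Add3,r2:Mul1,r3:Add2
cycle 7: stall // r0:3,r1:Add3,r2:Mul1,r3:Add2
cycle 8: CDB Add2=1; issue ADD r0<-Add2 // r0:Add2,r1:Add3,r2:Mul1,r3:1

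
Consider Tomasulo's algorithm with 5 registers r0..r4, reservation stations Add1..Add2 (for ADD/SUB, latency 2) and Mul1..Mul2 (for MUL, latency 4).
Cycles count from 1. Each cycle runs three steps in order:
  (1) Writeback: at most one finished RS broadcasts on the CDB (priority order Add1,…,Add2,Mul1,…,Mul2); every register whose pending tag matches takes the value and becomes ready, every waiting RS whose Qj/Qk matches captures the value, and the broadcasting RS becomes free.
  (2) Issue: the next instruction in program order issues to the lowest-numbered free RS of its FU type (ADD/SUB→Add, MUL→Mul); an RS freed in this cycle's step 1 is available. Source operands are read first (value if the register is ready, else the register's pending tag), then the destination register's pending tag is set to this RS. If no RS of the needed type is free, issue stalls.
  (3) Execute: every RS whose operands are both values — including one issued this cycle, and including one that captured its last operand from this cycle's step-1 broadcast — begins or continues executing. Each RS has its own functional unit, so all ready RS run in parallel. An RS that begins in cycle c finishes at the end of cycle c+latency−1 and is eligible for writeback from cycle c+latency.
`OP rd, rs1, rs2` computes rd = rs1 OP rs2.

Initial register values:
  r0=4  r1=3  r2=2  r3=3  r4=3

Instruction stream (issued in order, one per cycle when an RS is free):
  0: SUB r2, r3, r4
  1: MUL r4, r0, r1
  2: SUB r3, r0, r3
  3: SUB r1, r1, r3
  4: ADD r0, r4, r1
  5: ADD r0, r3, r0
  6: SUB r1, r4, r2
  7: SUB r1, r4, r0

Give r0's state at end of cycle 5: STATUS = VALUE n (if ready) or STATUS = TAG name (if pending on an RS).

STATUS = TAG Add1

  c1: issue SUB r2<-Add1  regs: r0:4,r1:3,r2:Add1,r3:3,r4:3
  c2: issue MUL r4<-Mul1  regs: r0:4,r1:3,r2:Add1,r3:3,r4:Mul1
  c3: CDB Add1=0; issue SUB r3<-Add1  regs: r0:4,r1:3,r2:0,r3:Add1,r4:Mul1
  c4: issue SUB r1<-Add2  regs: r0:4,r1:Add2,r2:0,r3:Add1,r4:Mul1
  c5: CDB Add1=1; issue ADD r0<-Add1  regs: r0:Add1,r1:Add2,r2:0,r3:1,r4:Mul1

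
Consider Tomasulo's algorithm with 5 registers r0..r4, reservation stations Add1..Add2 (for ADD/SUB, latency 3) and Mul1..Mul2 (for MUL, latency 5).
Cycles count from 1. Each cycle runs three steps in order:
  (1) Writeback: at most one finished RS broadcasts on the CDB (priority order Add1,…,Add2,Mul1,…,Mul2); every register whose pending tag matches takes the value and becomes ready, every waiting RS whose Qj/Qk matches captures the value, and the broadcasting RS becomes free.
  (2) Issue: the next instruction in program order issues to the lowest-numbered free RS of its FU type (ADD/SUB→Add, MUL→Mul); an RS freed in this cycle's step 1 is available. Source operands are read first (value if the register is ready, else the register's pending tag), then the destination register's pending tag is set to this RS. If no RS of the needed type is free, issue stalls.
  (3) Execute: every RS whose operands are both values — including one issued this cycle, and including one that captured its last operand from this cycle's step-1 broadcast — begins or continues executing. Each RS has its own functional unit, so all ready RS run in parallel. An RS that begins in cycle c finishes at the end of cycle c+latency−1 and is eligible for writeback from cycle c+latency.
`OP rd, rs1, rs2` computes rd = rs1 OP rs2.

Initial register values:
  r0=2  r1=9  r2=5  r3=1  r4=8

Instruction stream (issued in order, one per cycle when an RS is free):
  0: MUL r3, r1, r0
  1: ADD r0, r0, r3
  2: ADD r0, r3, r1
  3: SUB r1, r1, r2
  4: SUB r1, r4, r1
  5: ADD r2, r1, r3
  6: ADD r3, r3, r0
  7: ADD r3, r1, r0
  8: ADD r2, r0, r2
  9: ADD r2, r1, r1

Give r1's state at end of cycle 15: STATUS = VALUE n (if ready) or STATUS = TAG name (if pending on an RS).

STATUS = VALUE 4

  c1: issue MUL r3<-Mul1  regs: r0:2,r1:9,r2:5,r3:Mul1,r4:8
  c2: issue ADD r0<-Add1  regs: r0:Add1,r1:9,r2:5,r3:Mul1,r4:8
  c3: issue ADD r0<-Add2  regs: r0:Add2,r1:9,r2:5,r3:Mul1,r4:8
  c4: stall  regs: r0:Add2,r1:9,r2:5,r3:Mul1,r4:8
  c5: stall  regs: r0:Add2,r1:9,r2:5,r3:Mul1,r4:8
  c6: CDB Mul1=18; stall  regs: r0:Add2,r1:9,r2:5,r3:18,r4:8
  c7: stall  regs: r0:Add2,r1:9,r2:5,r3:18,r4:8
  c8: stall  regs: r0:Add2,r1:9,r2:5,r3:18,r4:8
  c9: CDB Add1=20; issue SUB r1<-Add1  regs: r0:Add2,r1:Add1,r2:5,r3:18,r4:8
  c10: CDB Add2=27; issue SUB r1<-Add2  regs: r0:27,r1:Add2,r2:5,r3:18,r4:8
  c11: stall  regs: r0:27,r1:Add2,r2:5,r3:18,r4:8
  c12: CDB Add1=4; issue ADD r2<-Add1  regs: r0:27,r1:Add2,r2:Add1,r3:18,r4:8
  c13: stall  regs: r0:27,r1:Add2,r2:Add1,r3:18,r4:8
  c14: stall  regs: r0:27,r1:Add2,r2:Add1,r3:18,r4:8
  c15: CDB Add2=4; issue ADD r3<-Add2  regs: r0:27,r1:4,r2:Add1,r3:Add2,r4:8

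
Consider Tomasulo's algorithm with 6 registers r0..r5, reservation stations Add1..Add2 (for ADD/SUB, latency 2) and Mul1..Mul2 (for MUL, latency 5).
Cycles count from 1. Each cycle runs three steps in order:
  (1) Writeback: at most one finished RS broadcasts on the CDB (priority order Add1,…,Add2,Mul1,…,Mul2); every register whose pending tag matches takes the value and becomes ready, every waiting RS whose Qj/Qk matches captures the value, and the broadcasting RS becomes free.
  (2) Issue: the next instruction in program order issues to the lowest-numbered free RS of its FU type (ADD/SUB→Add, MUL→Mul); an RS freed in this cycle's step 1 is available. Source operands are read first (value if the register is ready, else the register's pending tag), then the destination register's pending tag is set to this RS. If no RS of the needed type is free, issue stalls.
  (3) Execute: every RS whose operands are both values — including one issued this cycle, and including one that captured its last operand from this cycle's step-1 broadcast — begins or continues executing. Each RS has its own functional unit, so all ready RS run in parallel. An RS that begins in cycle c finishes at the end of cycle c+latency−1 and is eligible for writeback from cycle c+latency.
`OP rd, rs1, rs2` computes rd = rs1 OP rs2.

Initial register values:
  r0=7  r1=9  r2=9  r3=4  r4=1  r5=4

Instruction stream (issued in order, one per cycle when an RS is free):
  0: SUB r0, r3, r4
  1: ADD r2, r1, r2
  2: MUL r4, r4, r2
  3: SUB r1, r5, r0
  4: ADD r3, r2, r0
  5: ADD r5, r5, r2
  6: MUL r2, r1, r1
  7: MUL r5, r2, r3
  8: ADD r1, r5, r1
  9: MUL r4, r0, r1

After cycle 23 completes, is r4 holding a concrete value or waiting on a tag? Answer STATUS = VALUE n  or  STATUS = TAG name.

  c1: issue SUB r0<-Add1  regs: r0:Add1,r1:9,r2:9,r3:4,r4:1,r5:4
  c2: issue ADD r2<-Add2  regs: r0:Add1,r1:9,r2:Add2,r3:4,r4:1,r5:4
  c3: CDB Add1=3; issue MUL r4<-Mul1  regs: r0:3,r1:9,r2:Add2,r3:4,r4:Mul1,r5:4
  c4: CDB Add2=18; issue SUB r1<-Add1  regs: r0:3,r1:Add1,r2:18,r3:4,r4:Mul1,r5:4
  c5: issue ADD r3<-Add2  regs: r0:3,r1:Add1,r2:18,r3:Add2,r4:Mul1,r5:4
  c6: CDB Add1=1; issue ADD r5<-Add1  regs: r0:3,r1:1,r2:18,r3:Add2,r4:Mul1,r5:Add1
  c7: CDB Add2=21; issue MUL r2<-Mul2  regs: r0:3,r1:1,r2:Mul2,r3:21,r4:Mul1,r5:Add1
  c8: CDB Add1=22; stall  regs: r0:3,r1:1,r2:Mul2,r3:21,r4:Mul1,r5:22
  c9: CDB Mul1=18; issue MUL r5<-Mul1  regs: r0:3,r1:1,r2:Mul2,r3:21,r4:18,r5:Mul1
  c10: issue ADD r1<-Add1  regs: r0:3,r1:Add1,r2:Mul2,r3:21,r4:18,r5:Mul1
  c11: stall  regs: r0:3,r1:Add1,r2:Mul2,r3:21,r4:18,r5:Mul1
  c12: CDB Mul2=1; issue MUL r4<-Mul2  regs: r0:3,r1:Add1,r2:1,r3:21,r4:Mul2,r5:Mul1
  c13: -  regs: r0:3,r1:Add1,r2:1,r3:21,r4:Mul2,r5:Mul1
  c14: -  regs: r0:3,r1:Add1,r2:1,r3:21,r4:Mul2,r5:Mul1
  c15: -  regs: r0:3,r1:Add1,r2:1,r3:21,r4:Mul2,r5:Mul1
  c16: -  regs: r0:3,r1:Add1,r2:1,r3:21,r4:Mul2,r5:Mul1
  c17: CDB Mul1=21  regs: r0:3,r1:Add1,r2:1,r3:21,r4:Mul2,r5:21
  c18: -  regs: r0:3,r1:Add1,r2:1,r3:21,r4:Mul2,r5:21
  c19: CDB Add1=22  regs: r0:3,r1:22,r2:1,r3:21,r4:Mul2,r5:21
  c20: -  regs: r0:3,r1:22,r2:1,r3:21,r4:Mul2,r5:21
  c21: -  regs: r0:3,r1:22,r2:1,r3:21,r4:Mul2,r5:21
  c22: -  regs: r0:3,r1:22,r2:1,r3:21,r4:Mul2,r5:21
  c23: -  regs: r0:3,r1:22,r2:1,r3:21,r4:Mul2,r5:21

STATUS = TAG Mul2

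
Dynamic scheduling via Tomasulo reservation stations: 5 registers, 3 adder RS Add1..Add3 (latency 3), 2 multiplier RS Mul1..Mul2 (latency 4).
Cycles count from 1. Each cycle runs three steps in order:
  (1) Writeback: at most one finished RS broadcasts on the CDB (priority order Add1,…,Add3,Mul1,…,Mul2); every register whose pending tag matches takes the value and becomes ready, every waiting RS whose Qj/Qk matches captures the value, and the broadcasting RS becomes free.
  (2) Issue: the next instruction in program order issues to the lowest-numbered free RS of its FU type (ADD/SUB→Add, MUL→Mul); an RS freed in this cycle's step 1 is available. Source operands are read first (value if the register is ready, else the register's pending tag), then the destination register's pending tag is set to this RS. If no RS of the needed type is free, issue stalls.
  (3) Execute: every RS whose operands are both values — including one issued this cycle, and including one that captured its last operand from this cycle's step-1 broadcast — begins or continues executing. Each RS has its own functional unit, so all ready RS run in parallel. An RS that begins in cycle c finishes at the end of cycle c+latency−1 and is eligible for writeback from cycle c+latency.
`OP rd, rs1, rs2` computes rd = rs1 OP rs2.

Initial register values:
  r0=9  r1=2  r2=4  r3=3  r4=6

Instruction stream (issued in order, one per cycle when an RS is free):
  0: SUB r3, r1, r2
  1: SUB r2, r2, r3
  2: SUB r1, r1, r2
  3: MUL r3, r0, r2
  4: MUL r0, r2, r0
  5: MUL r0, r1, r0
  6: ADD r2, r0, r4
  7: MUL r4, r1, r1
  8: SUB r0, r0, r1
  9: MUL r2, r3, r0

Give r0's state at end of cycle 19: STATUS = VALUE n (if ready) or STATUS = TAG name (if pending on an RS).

c1: issue SUB r3<-Add1 | r0:9,r1:2,r2:4,r3:Add1,r4:6
c2: issue SUB r2<-Add2 | r0:9,r1:2,r2:Add2,r3:Add1,r4:6
c3: issue SUB r1<-Add3 | r0:9,r1:Add3,r2:Add2,r3:Add1,r4:6
c4: CDB Add1=-2; issue MUL r3<-Mul1 | r0:9,r1:Add3,r2:Add2,r3:Mul1,r4:6
c5: issue MUL r0<-Mul2 | r0:Mul2,r1:Add3,r2:Add2,r3:Mul1,r4:6
c6: stall | r0:Mul2,r1:Add3,r2:Add2,r3:Mul1,r4:6
c7: CDB Add2=6; stall | r0:Mul2,r1:Add3,r2:6,r3:Mul1,r4:6
c8: stall | r0:Mul2,r1:Add3,r2:6,r3:Mul1,r4:6
c9: stall | r0:Mul2,r1:Add3,r2:6,r3:Mul1,r4:6
c10: CDB Add3=-4; stall | r0:Mul2,r1:-4,r2:6,r3:Mul1,r4:6
c11: CDB Mul1=54; issue MUL r0<-Mul1 | r0:Mul1,r1:-4,r2:6,r3:54,r4:6
c12: CDB Mul2=54; issue ADD r2<-Add1 | r0:Mul1,r1:-4,r2:Add1,r3:54,r4:6
c13: issue MUL r4<-Mul2 | r0:Mul1,r1:-4,r2:Add1,r3:54,r4:Mul2
c14: issue SUB r0<-Add2 | r0:Add2,r1:-4,r2:Add1,r3:54,r4:Mul2
c15: stall | r0:Add2,r1:-4,r2:Add1,r3:54,r4:Mul2
c16: CDB Mul1=-216; issue MUL r2<-Mul1 | r0:Add2,r1:-4,r2:Mul1,r3:54,r4:Mul2
c17: CDB Mul2=16 | r0:Add2,r1:-4,r2:Mul1,r3:54,r4:16
c18: - | r0:Add2,r1:-4,r2:Mul1,r3:54,r4:16
c19: CDB Add1=-210 | r0:Add2,r1:-4,r2:Mul1,r3:54,r4:16

STATUS = TAG Add2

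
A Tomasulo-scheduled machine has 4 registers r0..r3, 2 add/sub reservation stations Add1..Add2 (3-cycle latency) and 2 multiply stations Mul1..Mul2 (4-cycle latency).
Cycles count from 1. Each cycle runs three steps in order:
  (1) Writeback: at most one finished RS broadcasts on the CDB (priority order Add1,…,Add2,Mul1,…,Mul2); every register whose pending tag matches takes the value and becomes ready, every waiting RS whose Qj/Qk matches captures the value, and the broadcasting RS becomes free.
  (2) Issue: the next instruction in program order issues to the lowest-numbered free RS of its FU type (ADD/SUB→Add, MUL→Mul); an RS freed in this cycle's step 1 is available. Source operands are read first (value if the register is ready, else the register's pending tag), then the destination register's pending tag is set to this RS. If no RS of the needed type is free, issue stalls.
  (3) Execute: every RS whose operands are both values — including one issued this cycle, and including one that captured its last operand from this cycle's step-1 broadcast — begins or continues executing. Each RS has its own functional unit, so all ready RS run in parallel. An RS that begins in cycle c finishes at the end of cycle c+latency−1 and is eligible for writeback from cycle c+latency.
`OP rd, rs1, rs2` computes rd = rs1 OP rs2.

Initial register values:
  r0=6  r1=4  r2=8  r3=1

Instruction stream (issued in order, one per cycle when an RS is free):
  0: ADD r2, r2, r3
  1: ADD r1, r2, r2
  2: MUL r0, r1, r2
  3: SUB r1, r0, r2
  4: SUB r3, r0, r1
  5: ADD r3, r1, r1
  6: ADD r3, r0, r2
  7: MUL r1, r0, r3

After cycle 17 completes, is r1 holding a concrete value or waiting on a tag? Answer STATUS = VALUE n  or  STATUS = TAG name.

c1: issue ADD r2<-Add1 | r0:6,r1:4,r2:Add1,r3:1
c2: issue ADD r1<-Add2 | r0:6,r1:Add2,r2:Add1,r3:1
c3: issue MUL r0<-Mul1 | r0:Mul1,r1:Add2,r2:Add1,r3:1
c4: CDB Add1=9; issue SUB r1<-Add1 | r0:Mul1,r1:Add1,r2:9,r3:1
c5: stall | r0:Mul1,r1:Add1,r2:9,r3:1
c6: stall | r0:Mul1,r1:Add1,r2:9,r3:1
c7: CDB Add2=18; issue SUB r3<-Add2 | r0:Mul1,r1:Add1,r2:9,r3:Add2
c8: stall | r0:Mul1,r1:Add1,r2:9,r3:Add2
c9: stall | r0:Mul1,r1:Add1,r2:9,r3:Add2
c10: stall | r0:Mul1,r1:Add1,r2:9,r3:Add2
c11: CDB Mul1=162; stall | r0:162,r1:Add1,r2:9,r3:Add2
c12: stall | r0:162,r1:Add1,r2:9,r3:Add2
c13: stall | r0:162,r1:Add1,r2:9,r3:Add2
c14: CDB Add1=153; issue ADD r3<-Add1 | r0:162,r1:153,r2:9,r3:Add1
c15: stall | r0:162,r1:153,r2:9,r3:Add1
c16: stall | r0:162,r1:153,r2:9,r3:Add1
c17: CDB Add1=306; issue ADD r3<-Add1 | r0:162,r1:153,r2:9,r3:Add1

STATUS = VALUE 153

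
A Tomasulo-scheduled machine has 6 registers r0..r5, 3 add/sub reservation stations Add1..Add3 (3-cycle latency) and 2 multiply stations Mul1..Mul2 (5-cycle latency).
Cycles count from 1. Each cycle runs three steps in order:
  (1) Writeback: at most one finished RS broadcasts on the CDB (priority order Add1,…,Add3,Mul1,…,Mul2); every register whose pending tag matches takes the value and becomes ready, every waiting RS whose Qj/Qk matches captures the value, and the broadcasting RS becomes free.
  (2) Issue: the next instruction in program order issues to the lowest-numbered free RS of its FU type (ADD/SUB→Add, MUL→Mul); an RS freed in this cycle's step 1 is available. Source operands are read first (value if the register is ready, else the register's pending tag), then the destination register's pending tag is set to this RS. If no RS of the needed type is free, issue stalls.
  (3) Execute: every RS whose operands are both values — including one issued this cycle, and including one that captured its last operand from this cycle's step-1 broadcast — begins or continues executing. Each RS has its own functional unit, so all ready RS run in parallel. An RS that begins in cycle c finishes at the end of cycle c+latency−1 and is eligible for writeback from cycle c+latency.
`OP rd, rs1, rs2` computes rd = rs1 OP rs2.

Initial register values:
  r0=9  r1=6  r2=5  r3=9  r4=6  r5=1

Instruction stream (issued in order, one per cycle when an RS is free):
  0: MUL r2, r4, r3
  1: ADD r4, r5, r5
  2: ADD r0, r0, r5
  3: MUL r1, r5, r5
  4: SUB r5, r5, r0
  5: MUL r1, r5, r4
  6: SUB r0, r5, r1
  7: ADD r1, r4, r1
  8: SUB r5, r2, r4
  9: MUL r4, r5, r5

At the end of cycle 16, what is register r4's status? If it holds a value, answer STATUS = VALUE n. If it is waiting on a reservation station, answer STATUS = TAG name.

  c1: issue MUL r2<-Mul1  regs: r0:9,r1:6,r2:Mul1,r3:9,r4:6,r5:1
  c2: issue ADD r4<-Add1  regs: r0:9,r1:6,r2:Mul1,r3:9,r4:Add1,r5:1
  c3: issue ADD r0<-Add2  regs: r0:Add2,r1:6,r2:Mul1,r3:9,r4:Add1,r5:1
  c4: issue MUL r1<-Mul2  regs: r0:Add2,r1:Mul2,r2:Mul1,r3:9,r4:Add1,r5:1
  c5: CDB Add1=2; issue SUB r5<-Add1  regs: r0:Add2,r1:Mul2,r2:Mul1,r3:9,r4:2,r5:Add1
  c6: CDB Add2=10; stall  regs: r0:10,r1:Mul2,r2:Mul1,r3:9,r4:2,r5:Add1
  c7: CDB Mul1=54; issue MUL r1<-Mul1  regs: r0:10,r1:Mul1,r2:54,r3:9,r4:2,r5:Add1
  c8: issue SUB r0<-Add2  regs: r0:Add2,r1:Mul1,r2:54,r3:9,r4:2,r5:Add1
  c9: CDB Add1=-9; issue ADD r1<-Add1  regs: r0:Add2,r1:Add1,r2:54,r3:9,r4:2,r5:-9
  c10: CDB Mul2=1; issue SUB r5<-Add3  regs: r0:Add2,r1:Add1,r2:54,r3:9,r4:2,r5:Add3
  c11: issue MUL r4<-Mul2  regs: r0:Add2,r1:Add1,r2:54,r3:9,r4:Mul2,r5:Add3
  c12: -  regs: r0:Add2,r1:Add1,r2:54,r3:9,r4:Mul2,r5:Add3
  c13: CDB Add3=52  regs: r0:Add2,r1:Add1,r2:54,r3:9,r4:Mul2,r5:52
  c14: CDB Mul1=-18  regs: r0:Add2,r1:Add1,r2:54,r3:9,r4:Mul2,r5:52
  c15: -  regs: r0:Add2,r1:Add1,r2:54,r3:9,r4:Mul2,r5:52
  c16: -  regs: r0:Add2,r1:Add1,r2:54,r3:9,r4:Mul2,r5:52

STATUS = TAG Mul2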